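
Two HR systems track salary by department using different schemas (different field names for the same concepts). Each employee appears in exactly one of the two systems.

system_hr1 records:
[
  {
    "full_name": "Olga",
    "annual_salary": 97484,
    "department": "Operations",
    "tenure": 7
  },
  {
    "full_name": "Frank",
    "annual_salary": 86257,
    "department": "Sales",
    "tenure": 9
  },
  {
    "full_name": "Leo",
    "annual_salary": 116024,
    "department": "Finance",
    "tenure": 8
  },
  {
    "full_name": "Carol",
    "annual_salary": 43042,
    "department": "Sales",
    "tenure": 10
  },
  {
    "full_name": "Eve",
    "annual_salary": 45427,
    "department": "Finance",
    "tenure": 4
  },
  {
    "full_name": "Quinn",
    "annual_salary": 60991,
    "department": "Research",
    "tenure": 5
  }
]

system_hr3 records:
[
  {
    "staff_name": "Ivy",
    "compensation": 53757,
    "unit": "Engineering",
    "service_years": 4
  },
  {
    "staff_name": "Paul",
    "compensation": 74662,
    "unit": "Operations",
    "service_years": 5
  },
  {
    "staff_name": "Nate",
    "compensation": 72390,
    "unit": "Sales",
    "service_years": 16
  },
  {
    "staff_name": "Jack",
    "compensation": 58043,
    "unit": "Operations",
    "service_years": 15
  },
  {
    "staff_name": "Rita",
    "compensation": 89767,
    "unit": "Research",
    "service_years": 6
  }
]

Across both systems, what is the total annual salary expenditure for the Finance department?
161451

Schema mappings:
- "department" (system_hr1) = "unit" (system_hr3) = department
- "annual_salary" (system_hr1) = "compensation" (system_hr3) = salary

Finance salaries from system_hr1: 161451
Finance salaries from system_hr3: 0

Total: 161451 + 0 = 161451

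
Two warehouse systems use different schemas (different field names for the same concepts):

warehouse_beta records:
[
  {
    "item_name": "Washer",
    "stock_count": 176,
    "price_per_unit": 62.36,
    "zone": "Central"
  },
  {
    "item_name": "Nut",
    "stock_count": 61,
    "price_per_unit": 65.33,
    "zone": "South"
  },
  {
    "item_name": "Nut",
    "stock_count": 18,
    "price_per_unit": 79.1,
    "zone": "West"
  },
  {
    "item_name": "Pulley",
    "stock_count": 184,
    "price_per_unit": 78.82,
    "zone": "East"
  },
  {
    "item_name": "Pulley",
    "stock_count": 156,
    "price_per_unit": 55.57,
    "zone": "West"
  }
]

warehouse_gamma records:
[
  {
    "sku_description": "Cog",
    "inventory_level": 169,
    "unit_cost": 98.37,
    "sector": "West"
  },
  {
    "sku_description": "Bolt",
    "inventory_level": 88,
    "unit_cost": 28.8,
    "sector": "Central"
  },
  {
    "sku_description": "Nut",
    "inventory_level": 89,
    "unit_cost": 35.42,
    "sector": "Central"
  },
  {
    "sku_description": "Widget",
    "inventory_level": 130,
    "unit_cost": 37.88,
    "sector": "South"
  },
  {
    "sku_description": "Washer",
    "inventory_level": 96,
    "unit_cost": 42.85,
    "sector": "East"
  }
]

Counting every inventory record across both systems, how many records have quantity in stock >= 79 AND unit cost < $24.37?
0

Schema mappings:
- "stock_count" (warehouse_beta) = "inventory_level" (warehouse_gamma) = quantity
- "price_per_unit" (warehouse_beta) = "unit_cost" (warehouse_gamma) = unit cost

Records meeting both conditions in warehouse_beta: 0
Records meeting both conditions in warehouse_gamma: 0

Total: 0 + 0 = 0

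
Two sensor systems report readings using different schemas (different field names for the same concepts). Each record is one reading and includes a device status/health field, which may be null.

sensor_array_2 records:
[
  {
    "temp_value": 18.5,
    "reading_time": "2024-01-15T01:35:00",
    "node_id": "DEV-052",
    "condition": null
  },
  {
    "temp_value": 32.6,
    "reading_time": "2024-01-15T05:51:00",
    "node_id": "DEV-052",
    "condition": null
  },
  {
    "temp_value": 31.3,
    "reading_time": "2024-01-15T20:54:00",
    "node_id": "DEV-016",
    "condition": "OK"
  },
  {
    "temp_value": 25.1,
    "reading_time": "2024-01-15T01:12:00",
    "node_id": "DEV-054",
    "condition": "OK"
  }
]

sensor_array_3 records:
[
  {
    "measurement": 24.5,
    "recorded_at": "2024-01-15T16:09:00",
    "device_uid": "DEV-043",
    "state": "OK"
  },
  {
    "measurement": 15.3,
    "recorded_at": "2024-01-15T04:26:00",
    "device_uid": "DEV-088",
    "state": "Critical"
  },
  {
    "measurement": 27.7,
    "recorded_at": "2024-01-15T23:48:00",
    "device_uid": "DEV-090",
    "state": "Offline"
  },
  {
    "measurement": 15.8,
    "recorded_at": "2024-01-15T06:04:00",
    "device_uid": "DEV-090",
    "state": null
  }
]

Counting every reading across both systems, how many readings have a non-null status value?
5

Schema mapping: "condition" (sensor_array_2) = "state" (sensor_array_3) = status

Non-null in sensor_array_2: 2
Non-null in sensor_array_3: 3

Total non-null: 2 + 3 = 5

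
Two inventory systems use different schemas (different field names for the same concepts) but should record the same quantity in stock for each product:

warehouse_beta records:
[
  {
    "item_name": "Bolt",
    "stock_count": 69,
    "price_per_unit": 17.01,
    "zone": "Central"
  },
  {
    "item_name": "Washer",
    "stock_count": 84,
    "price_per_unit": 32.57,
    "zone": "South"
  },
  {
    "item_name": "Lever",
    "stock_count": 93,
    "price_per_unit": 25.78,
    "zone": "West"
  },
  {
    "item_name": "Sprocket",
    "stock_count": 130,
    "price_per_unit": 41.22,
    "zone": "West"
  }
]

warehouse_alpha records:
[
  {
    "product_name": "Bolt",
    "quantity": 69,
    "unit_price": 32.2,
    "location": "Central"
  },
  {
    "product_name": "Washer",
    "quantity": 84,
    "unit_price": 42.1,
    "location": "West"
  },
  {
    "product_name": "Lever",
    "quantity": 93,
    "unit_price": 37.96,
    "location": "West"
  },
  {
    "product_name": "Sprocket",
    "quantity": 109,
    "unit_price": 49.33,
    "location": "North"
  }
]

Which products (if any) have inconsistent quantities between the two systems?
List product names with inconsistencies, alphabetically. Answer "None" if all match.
Sprocket

Schema mappings:
- "item_name" (warehouse_beta) = "product_name" (warehouse_alpha) = product name
- "stock_count" (warehouse_beta) = "quantity" (warehouse_alpha) = quantity

Comparison:
  Bolt: 69 vs 69 - MATCH
  Washer: 84 vs 84 - MATCH
  Lever: 93 vs 93 - MATCH
  Sprocket: 130 vs 109 - MISMATCH

Products with inconsistencies: Sprocket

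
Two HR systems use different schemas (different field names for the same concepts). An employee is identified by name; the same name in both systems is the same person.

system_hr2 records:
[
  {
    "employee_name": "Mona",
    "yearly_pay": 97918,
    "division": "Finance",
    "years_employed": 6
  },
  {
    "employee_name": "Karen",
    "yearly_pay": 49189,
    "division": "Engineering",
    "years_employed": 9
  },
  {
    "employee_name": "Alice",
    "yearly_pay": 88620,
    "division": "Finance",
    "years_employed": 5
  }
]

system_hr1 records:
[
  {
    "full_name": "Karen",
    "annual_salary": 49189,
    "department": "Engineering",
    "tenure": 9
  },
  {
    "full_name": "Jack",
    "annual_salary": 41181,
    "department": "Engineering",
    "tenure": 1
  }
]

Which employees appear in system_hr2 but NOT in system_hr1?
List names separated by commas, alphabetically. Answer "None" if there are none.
Alice, Mona

Schema mapping: "employee_name" (system_hr2) = "full_name" (system_hr1) = employee name

Names in system_hr2: ['Alice', 'Karen', 'Mona']
Names in system_hr1: ['Jack', 'Karen']

In system_hr2 but not system_hr1: ['Alice', 'Mona']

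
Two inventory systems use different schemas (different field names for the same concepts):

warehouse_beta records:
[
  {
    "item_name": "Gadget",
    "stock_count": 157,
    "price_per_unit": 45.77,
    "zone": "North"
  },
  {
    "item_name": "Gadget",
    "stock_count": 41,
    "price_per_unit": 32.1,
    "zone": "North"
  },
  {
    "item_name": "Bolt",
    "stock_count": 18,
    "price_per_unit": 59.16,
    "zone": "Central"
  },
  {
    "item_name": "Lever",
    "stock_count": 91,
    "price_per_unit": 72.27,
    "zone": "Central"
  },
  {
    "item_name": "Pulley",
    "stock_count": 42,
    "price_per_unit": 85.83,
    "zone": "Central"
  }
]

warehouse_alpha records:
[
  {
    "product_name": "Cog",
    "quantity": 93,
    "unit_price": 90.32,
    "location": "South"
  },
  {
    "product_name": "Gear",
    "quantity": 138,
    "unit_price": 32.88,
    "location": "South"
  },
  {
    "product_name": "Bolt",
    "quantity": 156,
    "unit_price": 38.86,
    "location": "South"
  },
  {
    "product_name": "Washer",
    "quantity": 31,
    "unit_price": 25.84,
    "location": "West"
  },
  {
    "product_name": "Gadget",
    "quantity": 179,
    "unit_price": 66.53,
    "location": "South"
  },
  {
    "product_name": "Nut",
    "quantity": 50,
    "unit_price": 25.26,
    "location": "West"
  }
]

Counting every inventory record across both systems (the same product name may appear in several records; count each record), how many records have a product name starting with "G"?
4

Schema mapping: "item_name" (warehouse_beta) = "product_name" (warehouse_alpha) = product name

Records with product name starting with "G" in warehouse_beta: 2
Records with product name starting with "G" in warehouse_alpha: 2

Total: 2 + 2 = 4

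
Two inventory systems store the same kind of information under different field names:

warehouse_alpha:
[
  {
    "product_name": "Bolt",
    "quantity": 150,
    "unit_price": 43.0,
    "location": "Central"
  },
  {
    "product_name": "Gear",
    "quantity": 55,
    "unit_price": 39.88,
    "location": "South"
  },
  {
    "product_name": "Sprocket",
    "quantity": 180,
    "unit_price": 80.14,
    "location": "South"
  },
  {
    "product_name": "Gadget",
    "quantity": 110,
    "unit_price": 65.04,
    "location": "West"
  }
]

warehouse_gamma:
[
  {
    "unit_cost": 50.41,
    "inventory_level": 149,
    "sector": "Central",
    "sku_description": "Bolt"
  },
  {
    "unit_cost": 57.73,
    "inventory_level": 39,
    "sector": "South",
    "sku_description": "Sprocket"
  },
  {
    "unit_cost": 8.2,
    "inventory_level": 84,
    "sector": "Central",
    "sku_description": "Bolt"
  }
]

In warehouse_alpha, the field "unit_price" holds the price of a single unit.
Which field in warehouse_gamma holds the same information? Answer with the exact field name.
unit_cost

In warehouse_alpha, "unit_price" holds the price of a single unit.
The fields in warehouse_gamma are: "unit_cost", "inventory_level", "sector", "sku_description".
"unit_cost" is the match: the name refers to the same concept and its values are decimal currency amounts (e.g. 50.41, 57.73).
The other fields ("inventory_level", "sector", "sku_description") hold different kinds of data.

So "unit_price" in warehouse_alpha corresponds to "unit_cost" in warehouse_gamma.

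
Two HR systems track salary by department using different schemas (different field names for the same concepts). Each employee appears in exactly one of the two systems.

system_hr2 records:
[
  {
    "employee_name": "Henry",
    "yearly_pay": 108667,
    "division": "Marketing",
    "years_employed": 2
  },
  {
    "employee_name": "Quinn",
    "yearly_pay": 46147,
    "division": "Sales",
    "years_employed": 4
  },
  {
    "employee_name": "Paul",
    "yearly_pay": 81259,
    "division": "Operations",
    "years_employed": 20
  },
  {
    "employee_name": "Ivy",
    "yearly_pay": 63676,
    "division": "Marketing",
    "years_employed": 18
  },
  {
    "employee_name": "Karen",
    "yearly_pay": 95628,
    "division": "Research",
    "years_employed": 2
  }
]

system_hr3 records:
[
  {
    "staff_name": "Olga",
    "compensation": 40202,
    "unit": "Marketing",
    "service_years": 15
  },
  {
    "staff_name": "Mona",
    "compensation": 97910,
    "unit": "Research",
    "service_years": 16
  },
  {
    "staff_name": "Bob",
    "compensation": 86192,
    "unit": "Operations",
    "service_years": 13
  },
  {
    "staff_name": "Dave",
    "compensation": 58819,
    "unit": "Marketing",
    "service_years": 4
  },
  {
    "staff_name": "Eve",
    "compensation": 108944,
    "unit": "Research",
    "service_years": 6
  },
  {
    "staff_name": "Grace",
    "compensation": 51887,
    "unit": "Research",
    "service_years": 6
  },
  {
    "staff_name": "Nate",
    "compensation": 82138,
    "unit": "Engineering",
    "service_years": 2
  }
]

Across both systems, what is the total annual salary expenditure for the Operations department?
167451

Schema mappings:
- "division" (system_hr2) = "unit" (system_hr3) = department
- "yearly_pay" (system_hr2) = "compensation" (system_hr3) = salary

Operations salaries from system_hr2: 81259
Operations salaries from system_hr3: 86192

Total: 81259 + 86192 = 167451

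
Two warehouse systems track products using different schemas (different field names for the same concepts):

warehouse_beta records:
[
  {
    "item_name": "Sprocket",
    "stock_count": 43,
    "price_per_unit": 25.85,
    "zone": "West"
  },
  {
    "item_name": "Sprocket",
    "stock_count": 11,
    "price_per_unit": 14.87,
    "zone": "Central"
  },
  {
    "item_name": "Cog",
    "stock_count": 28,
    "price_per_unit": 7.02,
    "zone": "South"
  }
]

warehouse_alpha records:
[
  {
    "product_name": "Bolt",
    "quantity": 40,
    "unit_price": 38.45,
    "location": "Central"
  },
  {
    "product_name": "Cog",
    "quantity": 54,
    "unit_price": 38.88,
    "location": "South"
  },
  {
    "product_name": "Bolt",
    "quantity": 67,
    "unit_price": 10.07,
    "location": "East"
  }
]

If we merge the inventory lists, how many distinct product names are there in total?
3

Schema mapping: "item_name" (warehouse_beta) = "product_name" (warehouse_alpha) = product name

Products in warehouse_beta: ['Cog', 'Sprocket']
Products in warehouse_alpha: ['Bolt', 'Cog']

Union (unique products): ['Bolt', 'Cog', 'Sprocket']
Count: 3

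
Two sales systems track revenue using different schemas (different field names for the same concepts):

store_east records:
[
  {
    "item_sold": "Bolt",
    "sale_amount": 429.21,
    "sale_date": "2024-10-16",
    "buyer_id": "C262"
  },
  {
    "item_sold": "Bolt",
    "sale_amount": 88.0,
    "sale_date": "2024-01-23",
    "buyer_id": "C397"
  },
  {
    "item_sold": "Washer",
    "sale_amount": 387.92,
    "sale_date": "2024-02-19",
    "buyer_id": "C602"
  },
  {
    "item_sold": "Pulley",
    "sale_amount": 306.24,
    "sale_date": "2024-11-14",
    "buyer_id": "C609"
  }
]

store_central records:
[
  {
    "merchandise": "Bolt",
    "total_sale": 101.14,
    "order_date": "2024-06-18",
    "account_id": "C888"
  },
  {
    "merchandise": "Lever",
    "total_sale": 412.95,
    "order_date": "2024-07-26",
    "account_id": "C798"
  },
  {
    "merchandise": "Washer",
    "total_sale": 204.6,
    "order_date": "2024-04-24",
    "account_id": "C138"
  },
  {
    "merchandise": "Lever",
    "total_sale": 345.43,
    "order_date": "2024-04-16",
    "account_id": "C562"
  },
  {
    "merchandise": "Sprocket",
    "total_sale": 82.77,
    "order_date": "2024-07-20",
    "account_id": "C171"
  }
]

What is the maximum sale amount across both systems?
429.21

Reconcile: "sale_amount" (store_east) = "total_sale" (store_central) = sale amount

Maximum in store_east: 429.21
Maximum in store_central: 412.95

Overall maximum: max(429.21, 412.95) = 429.21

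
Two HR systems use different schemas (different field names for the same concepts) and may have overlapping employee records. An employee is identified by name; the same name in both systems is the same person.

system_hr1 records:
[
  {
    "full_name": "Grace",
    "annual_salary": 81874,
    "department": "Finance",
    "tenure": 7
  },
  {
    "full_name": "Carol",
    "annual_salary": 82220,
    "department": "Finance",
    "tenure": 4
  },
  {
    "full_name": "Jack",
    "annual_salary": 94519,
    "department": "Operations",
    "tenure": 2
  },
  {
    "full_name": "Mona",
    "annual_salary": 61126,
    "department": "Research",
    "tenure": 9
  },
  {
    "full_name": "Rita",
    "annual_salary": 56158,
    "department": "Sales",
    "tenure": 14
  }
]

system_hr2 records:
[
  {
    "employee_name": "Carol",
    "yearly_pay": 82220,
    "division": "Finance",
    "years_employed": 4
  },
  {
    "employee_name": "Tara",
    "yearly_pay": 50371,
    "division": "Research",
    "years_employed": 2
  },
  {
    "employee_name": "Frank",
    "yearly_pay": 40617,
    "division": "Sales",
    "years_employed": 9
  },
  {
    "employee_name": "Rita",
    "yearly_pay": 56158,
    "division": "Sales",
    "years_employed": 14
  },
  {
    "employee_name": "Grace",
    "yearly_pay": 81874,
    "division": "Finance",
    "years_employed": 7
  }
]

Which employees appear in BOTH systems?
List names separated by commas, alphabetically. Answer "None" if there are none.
Carol, Grace, Rita

Schema mapping: "full_name" (system_hr1) = "employee_name" (system_hr2) = employee name

Names in system_hr1: ['Carol', 'Grace', 'Jack', 'Mona', 'Rita']
Names in system_hr2: ['Carol', 'Frank', 'Grace', 'Rita', 'Tara']

Intersection: ['Carol', 'Grace', 'Rita']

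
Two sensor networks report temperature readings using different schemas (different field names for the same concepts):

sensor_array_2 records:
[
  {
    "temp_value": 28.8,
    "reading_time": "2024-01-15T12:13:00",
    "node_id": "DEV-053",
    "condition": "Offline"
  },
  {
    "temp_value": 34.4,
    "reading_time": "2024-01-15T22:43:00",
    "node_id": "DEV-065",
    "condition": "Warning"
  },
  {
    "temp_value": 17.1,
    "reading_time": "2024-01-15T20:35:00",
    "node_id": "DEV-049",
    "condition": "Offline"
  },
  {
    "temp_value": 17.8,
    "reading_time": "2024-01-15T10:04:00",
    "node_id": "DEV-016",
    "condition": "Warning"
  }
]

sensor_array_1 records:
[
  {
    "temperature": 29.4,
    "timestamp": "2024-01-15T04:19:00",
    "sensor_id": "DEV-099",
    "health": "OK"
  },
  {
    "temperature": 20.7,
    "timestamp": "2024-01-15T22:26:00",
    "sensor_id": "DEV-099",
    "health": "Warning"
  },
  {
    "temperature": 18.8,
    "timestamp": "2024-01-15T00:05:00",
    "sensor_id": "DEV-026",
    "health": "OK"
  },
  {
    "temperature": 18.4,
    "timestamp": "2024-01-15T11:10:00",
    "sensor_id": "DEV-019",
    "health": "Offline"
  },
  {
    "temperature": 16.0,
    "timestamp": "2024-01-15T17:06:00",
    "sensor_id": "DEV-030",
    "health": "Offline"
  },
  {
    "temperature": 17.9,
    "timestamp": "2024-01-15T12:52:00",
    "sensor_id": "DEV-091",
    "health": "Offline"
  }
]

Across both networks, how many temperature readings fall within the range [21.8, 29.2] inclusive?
1

Schema mapping: "temp_value" (sensor_array_2) = "temperature" (sensor_array_1) = temperature

Readings in [21.8, 29.2] from sensor_array_2: 1
Readings in [21.8, 29.2] from sensor_array_1: 0

Total count: 1 + 0 = 1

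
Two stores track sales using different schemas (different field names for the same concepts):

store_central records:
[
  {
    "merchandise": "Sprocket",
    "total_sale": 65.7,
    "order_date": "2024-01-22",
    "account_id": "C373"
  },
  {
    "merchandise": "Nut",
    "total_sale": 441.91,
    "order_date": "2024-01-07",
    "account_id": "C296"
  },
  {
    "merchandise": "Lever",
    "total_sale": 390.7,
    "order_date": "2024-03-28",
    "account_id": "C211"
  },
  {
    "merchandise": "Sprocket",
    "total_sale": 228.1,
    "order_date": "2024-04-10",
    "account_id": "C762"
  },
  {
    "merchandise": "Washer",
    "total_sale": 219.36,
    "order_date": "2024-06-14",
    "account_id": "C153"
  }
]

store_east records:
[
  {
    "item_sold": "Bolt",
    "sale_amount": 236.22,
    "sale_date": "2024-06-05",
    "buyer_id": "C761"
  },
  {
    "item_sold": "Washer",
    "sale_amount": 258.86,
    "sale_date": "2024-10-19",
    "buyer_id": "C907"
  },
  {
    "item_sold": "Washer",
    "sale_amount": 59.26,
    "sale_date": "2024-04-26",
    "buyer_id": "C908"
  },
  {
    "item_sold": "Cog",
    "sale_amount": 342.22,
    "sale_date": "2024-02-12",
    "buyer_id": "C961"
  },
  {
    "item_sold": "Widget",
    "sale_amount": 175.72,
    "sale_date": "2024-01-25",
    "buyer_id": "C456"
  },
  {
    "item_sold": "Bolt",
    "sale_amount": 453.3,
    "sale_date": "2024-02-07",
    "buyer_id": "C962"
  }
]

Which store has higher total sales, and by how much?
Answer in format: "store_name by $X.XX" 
store_east by $179.81

Schema mapping: "total_sale" (store_central) = "sale_amount" (store_east) = sale amount

Total for store_central: 1345.77
Total for store_east: 1525.58

Difference: |1345.77 - 1525.58| = 179.81
store_east has higher sales by $179.81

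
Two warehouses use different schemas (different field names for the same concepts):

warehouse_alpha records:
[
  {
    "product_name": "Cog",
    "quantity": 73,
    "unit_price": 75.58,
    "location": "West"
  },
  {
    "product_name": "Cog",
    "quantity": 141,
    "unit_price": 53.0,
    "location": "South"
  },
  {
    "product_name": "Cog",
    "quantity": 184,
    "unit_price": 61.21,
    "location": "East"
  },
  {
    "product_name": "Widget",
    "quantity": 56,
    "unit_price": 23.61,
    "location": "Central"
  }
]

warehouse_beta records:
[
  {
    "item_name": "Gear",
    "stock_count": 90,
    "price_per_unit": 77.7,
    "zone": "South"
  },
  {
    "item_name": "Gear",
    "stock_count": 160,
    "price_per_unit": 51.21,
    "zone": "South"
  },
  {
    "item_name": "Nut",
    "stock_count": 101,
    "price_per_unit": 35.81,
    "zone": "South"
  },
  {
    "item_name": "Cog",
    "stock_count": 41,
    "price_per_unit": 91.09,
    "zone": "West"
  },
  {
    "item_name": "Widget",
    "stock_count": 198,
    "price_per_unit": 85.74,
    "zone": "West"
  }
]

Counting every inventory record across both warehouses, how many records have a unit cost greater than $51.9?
6

Schema mapping: "unit_price" (warehouse_alpha) = "price_per_unit" (warehouse_beta) = unit cost

Records > $51.9 in warehouse_alpha: 3
Records > $51.9 in warehouse_beta: 3

Total count: 3 + 3 = 6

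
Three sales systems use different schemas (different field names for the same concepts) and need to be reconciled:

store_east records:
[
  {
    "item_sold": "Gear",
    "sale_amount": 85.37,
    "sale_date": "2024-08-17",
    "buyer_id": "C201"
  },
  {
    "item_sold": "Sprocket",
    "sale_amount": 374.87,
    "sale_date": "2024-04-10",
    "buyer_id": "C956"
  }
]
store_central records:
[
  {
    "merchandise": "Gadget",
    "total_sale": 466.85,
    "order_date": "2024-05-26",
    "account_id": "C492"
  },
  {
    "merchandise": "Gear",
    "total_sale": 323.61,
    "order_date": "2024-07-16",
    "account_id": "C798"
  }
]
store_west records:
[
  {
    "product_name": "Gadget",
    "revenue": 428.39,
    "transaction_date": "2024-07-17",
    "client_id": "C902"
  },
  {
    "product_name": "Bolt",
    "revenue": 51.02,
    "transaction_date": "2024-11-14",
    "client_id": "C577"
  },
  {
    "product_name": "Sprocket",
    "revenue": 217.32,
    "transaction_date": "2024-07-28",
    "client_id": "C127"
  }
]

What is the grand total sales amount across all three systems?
1947.43

Schema reconciliation - all amount fields map to sale amount:

store_east (sale_amount): 460.24
store_central (total_sale): 790.46
store_west (revenue): 696.73

Grand total: 1947.43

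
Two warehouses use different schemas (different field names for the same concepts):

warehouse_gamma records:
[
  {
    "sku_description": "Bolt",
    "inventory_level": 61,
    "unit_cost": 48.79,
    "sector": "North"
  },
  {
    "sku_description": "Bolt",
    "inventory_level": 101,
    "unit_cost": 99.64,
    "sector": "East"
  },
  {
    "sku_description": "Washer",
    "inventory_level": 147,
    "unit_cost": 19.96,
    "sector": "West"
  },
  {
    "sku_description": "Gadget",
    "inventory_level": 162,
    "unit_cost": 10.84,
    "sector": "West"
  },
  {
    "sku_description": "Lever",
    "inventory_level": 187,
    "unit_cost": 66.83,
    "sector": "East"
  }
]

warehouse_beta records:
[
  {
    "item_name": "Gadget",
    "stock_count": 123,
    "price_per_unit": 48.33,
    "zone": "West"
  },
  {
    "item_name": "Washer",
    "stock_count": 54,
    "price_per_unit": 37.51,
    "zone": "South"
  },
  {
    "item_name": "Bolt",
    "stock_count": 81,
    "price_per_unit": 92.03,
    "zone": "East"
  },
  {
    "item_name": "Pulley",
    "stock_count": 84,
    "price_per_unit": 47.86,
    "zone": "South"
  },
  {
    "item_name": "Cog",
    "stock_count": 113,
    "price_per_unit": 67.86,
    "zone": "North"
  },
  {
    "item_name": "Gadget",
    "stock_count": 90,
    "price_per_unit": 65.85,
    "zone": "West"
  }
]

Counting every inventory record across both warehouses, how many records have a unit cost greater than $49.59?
5

Schema mapping: "unit_cost" (warehouse_gamma) = "price_per_unit" (warehouse_beta) = unit cost

Records > $49.59 in warehouse_gamma: 2
Records > $49.59 in warehouse_beta: 3

Total count: 2 + 3 = 5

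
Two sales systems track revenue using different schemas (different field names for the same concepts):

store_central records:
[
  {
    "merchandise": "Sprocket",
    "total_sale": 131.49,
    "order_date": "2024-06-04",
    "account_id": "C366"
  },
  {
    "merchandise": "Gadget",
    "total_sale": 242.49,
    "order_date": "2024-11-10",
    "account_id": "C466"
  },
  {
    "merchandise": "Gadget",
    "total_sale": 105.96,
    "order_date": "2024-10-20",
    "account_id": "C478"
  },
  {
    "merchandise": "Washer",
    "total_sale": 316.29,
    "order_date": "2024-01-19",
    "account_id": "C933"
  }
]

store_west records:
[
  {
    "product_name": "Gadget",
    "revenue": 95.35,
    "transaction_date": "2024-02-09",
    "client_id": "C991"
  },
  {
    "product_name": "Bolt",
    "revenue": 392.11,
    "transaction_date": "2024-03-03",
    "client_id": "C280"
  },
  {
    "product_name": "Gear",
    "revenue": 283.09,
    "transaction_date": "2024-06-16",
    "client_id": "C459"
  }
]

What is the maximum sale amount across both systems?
392.11

Reconcile: "total_sale" (store_central) = "revenue" (store_west) = sale amount

Maximum in store_central: 316.29
Maximum in store_west: 392.11

Overall maximum: max(316.29, 392.11) = 392.11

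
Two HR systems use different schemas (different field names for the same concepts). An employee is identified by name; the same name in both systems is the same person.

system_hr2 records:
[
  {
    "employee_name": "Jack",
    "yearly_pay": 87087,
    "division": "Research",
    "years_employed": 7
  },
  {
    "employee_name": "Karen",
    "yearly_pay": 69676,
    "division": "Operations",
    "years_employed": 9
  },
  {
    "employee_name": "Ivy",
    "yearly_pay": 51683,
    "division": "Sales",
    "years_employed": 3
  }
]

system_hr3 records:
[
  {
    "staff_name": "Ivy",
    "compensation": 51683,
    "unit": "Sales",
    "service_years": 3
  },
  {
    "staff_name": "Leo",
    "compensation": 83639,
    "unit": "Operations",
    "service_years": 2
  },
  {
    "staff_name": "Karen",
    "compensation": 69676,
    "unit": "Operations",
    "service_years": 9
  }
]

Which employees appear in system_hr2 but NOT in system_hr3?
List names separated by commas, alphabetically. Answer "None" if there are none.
Jack

Schema mapping: "employee_name" (system_hr2) = "staff_name" (system_hr3) = employee name

Names in system_hr2: ['Ivy', 'Jack', 'Karen']
Names in system_hr3: ['Ivy', 'Karen', 'Leo']

In system_hr2 but not system_hr3: ['Jack']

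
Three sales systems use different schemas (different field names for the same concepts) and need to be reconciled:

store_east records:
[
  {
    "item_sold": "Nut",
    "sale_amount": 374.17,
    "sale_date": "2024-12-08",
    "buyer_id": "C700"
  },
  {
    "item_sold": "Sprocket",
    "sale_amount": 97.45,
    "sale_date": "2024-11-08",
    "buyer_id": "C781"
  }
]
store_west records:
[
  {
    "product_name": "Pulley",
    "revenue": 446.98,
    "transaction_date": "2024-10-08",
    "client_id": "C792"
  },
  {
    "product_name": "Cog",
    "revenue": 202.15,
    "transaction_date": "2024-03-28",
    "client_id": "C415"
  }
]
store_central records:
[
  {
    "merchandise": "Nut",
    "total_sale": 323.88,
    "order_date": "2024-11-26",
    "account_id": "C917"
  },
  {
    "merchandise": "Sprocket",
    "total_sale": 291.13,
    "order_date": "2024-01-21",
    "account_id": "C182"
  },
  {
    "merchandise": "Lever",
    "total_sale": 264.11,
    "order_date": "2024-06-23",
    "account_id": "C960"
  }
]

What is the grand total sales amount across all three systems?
1999.87

Schema reconciliation - all amount fields map to sale amount:

store_east (sale_amount): 471.62
store_west (revenue): 649.13
store_central (total_sale): 879.12

Grand total: 1999.87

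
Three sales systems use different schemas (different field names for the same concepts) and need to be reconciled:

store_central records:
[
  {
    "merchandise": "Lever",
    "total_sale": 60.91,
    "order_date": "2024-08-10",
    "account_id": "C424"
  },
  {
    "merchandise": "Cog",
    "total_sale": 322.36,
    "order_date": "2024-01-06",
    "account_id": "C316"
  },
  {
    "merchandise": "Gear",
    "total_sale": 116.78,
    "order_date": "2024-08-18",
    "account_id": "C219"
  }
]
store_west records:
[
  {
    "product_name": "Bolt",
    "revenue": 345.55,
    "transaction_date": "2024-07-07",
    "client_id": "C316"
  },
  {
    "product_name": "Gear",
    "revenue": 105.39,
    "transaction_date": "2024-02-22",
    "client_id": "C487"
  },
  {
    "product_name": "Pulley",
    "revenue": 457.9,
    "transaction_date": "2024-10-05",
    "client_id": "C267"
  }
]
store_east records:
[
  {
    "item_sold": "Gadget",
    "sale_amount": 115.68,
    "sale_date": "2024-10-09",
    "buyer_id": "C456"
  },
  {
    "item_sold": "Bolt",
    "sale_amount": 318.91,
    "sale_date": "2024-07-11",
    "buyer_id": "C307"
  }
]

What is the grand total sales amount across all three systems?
1843.48

Schema reconciliation - all amount fields map to sale amount:

store_central (total_sale): 500.05
store_west (revenue): 908.84
store_east (sale_amount): 434.59

Grand total: 1843.48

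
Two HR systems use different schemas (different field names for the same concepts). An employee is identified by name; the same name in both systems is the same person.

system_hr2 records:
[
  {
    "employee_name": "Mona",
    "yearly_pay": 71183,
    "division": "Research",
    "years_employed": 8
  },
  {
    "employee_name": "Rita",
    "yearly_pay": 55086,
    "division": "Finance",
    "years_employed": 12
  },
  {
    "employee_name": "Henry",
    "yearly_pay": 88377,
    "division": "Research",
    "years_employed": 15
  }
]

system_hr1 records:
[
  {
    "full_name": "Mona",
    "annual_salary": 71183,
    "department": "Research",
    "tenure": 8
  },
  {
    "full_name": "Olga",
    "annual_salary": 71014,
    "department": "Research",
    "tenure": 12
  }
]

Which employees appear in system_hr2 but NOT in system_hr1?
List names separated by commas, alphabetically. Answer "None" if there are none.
Henry, Rita

Schema mapping: "employee_name" (system_hr2) = "full_name" (system_hr1) = employee name

Names in system_hr2: ['Henry', 'Mona', 'Rita']
Names in system_hr1: ['Mona', 'Olga']

In system_hr2 but not system_hr1: ['Henry', 'Rita']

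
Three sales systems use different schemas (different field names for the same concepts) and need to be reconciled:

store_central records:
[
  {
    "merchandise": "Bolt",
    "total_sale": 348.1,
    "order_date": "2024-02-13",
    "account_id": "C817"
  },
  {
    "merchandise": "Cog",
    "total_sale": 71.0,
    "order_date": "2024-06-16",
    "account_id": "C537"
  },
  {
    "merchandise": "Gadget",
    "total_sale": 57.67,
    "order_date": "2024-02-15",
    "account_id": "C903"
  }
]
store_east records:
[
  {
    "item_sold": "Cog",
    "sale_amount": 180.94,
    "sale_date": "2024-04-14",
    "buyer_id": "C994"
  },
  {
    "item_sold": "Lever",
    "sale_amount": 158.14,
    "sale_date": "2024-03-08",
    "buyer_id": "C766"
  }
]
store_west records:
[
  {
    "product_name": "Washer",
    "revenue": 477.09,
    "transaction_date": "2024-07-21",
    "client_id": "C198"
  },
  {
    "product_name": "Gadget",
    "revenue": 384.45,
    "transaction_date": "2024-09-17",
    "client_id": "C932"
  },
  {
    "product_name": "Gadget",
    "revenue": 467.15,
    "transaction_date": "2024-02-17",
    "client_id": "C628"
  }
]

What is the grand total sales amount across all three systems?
2144.54

Schema reconciliation - all amount fields map to sale amount:

store_central (total_sale): 476.77
store_east (sale_amount): 339.08
store_west (revenue): 1328.69

Grand total: 2144.54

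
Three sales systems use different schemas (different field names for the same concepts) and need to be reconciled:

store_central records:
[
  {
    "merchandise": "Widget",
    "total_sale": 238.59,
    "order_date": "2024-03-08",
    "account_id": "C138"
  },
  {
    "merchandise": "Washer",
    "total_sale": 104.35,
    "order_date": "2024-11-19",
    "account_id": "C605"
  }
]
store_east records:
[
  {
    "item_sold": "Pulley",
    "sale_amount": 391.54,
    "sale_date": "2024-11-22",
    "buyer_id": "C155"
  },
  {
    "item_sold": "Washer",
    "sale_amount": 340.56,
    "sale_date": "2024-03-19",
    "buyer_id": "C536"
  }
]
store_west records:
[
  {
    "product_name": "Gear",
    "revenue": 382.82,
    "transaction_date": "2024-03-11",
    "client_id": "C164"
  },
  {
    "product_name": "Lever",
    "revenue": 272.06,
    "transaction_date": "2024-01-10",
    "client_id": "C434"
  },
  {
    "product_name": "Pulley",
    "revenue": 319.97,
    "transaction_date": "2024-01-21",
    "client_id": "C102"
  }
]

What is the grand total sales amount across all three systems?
2049.89

Schema reconciliation - all amount fields map to sale amount:

store_central (total_sale): 342.94
store_east (sale_amount): 732.1
store_west (revenue): 974.85

Grand total: 2049.89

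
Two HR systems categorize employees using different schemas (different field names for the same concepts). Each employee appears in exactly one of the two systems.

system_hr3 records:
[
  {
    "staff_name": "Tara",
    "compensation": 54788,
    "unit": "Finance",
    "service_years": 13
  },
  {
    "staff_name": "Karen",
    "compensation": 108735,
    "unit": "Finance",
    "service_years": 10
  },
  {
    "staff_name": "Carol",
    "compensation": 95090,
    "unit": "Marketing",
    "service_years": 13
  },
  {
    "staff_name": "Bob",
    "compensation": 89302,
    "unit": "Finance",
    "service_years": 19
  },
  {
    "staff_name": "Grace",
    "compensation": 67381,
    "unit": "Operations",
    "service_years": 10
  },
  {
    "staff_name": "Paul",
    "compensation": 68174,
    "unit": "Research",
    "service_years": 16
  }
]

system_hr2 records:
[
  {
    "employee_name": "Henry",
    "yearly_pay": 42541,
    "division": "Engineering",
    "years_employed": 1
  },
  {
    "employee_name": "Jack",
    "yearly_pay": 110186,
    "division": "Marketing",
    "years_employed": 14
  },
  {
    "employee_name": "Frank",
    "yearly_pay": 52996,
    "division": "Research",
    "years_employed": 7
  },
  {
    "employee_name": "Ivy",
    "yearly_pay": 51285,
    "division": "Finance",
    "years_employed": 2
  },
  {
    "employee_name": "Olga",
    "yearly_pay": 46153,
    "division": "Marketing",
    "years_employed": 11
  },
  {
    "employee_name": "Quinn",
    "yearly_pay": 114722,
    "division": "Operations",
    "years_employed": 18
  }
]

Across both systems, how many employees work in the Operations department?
2

Schema mapping: "unit" (system_hr3) = "division" (system_hr2) = department

Operations employees in system_hr3: 1
Operations employees in system_hr2: 1

Total in Operations: 1 + 1 = 2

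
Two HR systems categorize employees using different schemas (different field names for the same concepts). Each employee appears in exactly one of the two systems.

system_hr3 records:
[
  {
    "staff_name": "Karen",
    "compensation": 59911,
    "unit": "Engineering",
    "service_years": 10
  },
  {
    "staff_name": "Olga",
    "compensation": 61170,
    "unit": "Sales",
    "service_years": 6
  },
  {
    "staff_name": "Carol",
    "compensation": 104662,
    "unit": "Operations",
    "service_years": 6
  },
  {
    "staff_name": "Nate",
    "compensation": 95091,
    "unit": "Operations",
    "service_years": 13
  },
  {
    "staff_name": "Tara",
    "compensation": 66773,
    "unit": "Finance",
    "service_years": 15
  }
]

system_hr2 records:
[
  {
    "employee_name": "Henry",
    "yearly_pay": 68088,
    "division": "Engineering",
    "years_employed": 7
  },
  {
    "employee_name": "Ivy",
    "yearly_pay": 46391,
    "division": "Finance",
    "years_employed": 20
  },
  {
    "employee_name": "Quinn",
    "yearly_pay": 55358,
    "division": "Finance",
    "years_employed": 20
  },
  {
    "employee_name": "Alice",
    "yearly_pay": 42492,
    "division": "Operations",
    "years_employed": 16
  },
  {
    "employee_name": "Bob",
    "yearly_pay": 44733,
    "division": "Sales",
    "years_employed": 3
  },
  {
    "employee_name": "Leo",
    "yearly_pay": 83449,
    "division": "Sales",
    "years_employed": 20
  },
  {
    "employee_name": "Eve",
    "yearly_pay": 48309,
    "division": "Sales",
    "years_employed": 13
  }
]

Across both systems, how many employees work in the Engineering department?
2

Schema mapping: "unit" (system_hr3) = "division" (system_hr2) = department

Engineering employees in system_hr3: 1
Engineering employees in system_hr2: 1

Total in Engineering: 1 + 1 = 2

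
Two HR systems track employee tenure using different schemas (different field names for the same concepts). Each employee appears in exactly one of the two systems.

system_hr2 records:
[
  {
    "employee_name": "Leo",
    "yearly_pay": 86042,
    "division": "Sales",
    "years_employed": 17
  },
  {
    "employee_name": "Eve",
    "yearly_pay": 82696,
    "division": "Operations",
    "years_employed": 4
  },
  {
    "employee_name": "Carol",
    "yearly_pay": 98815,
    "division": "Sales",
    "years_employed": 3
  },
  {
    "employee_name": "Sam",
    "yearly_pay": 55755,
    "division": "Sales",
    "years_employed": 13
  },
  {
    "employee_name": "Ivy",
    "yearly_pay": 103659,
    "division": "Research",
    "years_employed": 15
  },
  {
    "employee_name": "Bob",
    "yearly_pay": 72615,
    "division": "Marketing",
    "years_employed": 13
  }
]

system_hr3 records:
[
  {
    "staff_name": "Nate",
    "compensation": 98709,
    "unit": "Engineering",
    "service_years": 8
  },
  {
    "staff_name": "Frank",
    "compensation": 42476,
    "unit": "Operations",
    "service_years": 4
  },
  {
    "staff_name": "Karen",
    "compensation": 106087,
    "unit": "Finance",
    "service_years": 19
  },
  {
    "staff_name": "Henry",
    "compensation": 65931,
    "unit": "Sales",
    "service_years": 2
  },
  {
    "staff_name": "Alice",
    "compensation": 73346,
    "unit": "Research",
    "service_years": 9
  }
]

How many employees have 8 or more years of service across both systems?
7

Reconcile schemas: "years_employed" (system_hr2) = "service_years" (system_hr3) = years of service

From system_hr2: 4 employees with >= 8 years
From system_hr3: 3 employees with >= 8 years

Total: 4 + 3 = 7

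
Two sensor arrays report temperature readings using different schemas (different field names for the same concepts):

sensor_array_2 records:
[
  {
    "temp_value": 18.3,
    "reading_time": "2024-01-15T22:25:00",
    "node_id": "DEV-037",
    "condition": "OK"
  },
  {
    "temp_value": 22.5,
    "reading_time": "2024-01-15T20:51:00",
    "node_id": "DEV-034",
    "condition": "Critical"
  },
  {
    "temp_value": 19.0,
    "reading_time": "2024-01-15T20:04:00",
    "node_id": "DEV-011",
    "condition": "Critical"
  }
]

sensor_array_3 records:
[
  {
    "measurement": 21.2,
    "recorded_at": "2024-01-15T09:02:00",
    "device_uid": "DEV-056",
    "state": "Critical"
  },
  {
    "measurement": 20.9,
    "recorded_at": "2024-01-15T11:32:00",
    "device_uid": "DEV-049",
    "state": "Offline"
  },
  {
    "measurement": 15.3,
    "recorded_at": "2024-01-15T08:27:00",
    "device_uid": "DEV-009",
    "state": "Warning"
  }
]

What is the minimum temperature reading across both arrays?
15.3

Schema mapping: "temp_value" (sensor_array_2) = "measurement" (sensor_array_3) = temperature reading

Minimum in sensor_array_2: 18.3
Minimum in sensor_array_3: 15.3

Overall minimum: min(18.3, 15.3) = 15.3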